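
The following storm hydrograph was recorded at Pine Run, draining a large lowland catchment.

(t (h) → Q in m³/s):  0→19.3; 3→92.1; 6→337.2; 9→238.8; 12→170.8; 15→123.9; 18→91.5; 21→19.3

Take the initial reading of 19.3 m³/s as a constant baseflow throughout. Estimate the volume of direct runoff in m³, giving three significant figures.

V ≈ 1.01 × 10^7 m³

Direct-runoff ordinates (Q − Q_b): 0.0, 72.8, 317.9, 219.5, 151.5, 104.6, 72.2, 0.0 m³/s.
ΣQ_DR = 938.5 m³/s.
With Δt = 3 h = 10800 s, V = ΣQ_DR · Δt = 938.5 × 10800 = 1.01 × 10^7 m³.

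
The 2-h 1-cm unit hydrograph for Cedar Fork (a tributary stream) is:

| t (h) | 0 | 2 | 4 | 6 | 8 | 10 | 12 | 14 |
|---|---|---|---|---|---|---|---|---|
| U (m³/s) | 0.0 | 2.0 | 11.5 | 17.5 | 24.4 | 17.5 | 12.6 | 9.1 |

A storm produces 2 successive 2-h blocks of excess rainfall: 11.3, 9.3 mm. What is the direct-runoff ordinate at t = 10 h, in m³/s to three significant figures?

By discrete convolution, Q_j = Σ (P_i / 10 mm) · U_{j−i}.
At t = 10 h (j=5): Q = (11.3/10)·17.5 + (9.3/10)·24.4 = 42.5 m³/s.

Q ≈ 42.5 m³/s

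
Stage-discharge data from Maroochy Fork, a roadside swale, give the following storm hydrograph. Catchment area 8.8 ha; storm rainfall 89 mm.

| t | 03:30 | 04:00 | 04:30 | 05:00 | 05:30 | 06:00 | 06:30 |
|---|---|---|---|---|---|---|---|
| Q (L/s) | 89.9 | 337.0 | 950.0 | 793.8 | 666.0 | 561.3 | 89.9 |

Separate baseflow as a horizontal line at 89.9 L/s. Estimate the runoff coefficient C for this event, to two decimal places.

ΣQ_DR = 2859 L/s; V = ΣQ_DR·Δt = 5.145 × 10^6 L.
Runoff depth d = V / A = 58.47 mm.
C = d / P = 58.47 / 89 = 0.66.

C ≈ 0.66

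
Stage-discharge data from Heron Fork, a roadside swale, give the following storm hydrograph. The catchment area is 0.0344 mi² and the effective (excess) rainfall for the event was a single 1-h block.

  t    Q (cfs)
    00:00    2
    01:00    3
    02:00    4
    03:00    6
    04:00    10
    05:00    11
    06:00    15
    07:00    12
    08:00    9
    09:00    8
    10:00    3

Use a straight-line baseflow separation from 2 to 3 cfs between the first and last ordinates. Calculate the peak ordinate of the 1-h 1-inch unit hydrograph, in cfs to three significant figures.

Direct runoff: 0.00, 0.90, 1.80, 3.70, 7.60, 8.50, 12.40, 9.30, 6.20, 5.10, 0.00 cfs; ΣQ_DR = 55.50 cfs, peak = 12.40 cfs.
Runoff depth d = ΣQ_DR·Δt / A = 55.50 × 3600 / (0.0344 mi²) = 2.500 in.
The 1-inch UH is the DRH scaled by (1 in)/d, so U_p = 12.40 × 1/2.500 = 4.96 cfs.

U_p ≈ 4.96 cfs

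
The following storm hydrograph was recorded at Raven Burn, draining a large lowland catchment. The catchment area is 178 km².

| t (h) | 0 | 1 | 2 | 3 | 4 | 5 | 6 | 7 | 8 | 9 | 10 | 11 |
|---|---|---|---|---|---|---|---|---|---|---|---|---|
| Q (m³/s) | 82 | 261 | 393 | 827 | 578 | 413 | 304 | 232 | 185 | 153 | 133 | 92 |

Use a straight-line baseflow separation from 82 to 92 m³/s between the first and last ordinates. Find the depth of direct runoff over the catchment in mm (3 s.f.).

Direct runoff: 0.00, 178.09, 309.18, 742.27, 492.36, 326.45, 216.55, 143.64, 95.73, 62.82, 41.91, 0.00 m³/s; ΣQ_DR = 2609 m³/s.
V = ΣQ_DR · Δt = 2609 × 3600 s = 9.392 × 10^6 m³.
Over A = 178 km², depth = V / A = 52.8 mm.

d ≈ 52.8 mm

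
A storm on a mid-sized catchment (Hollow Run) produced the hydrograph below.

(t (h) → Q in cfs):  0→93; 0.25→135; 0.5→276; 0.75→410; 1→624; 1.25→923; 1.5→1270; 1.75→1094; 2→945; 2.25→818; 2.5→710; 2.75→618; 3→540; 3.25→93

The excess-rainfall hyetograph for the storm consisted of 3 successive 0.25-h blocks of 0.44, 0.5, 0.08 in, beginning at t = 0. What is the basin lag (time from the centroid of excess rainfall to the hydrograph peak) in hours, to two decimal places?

t_L ≈ 1.21 h

Centroid of excess rainfall: t_c = Σ P_i·t̄_i / ΣP_i = 0.2868 h (block centres at 0.125, 0.375, 0.625 h).
Hydrograph peak occurs at t = 1.5 h, so basin lag t_L = 1.5 − 0.2868 = 1.21 h.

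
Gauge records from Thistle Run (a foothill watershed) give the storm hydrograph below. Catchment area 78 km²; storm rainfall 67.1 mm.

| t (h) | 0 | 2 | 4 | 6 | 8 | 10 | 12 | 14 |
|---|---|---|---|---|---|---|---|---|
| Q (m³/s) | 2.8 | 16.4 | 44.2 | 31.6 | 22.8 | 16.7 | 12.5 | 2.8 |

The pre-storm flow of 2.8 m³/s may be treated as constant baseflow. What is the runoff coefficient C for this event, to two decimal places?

C ≈ 0.18

ΣQ_DR = 127.4 m³/s; V = ΣQ_DR·Δt = 9.173 × 10^5 m³.
Runoff depth d = V / A = 11.76 mm.
C = d / P = 11.76 / 67.1 = 0.18.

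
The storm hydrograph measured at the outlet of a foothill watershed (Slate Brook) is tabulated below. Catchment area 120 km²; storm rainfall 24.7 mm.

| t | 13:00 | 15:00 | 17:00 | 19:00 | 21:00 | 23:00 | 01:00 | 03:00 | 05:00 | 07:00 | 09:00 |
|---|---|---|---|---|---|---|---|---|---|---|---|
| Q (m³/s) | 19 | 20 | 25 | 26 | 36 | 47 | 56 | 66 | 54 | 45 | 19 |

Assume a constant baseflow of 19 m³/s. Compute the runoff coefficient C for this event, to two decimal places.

ΣQ_DR = 204.0 m³/s; V = ΣQ_DR·Δt = 1.469 × 10^6 m³.
Runoff depth d = V / A = 12.24 mm.
C = d / P = 12.24 / 24.7 = 0.50.

C ≈ 0.50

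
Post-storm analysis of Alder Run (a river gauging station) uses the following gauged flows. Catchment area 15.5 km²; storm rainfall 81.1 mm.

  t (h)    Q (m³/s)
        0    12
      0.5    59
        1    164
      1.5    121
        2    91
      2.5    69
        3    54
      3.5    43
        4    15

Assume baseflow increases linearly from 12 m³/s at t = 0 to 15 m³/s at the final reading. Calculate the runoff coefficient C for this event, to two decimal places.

ΣQ_DR = 506.5 m³/s; V = ΣQ_DR·Δt = 9.117 × 10^5 m³.
Runoff depth d = V / A = 58.82 mm.
C = d / P = 58.82 / 81.1 = 0.73.

C ≈ 0.73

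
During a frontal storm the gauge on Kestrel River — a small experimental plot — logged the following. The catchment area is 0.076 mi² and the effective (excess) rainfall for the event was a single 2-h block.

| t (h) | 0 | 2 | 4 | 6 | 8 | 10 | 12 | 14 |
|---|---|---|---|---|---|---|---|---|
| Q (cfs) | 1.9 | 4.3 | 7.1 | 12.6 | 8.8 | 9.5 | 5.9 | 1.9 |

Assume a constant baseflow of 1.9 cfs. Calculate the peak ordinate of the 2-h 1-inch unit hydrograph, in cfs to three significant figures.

U_p ≈ 7.13 cfs

Direct runoff: 0.0, 2.4, 5.2, 10.7, 6.9, 7.6, 4.0, 0.0 cfs; ΣQ_DR = 36.80 cfs, peak = 10.7 cfs.
Runoff depth d = ΣQ_DR·Δt / A = 36.80 × 7200 / (0.076 mi²) = 1.501 in.
The 1-inch UH is the DRH scaled by (1 in)/d, so U_p = 10.7 × 1/1.501 = 7.13 cfs.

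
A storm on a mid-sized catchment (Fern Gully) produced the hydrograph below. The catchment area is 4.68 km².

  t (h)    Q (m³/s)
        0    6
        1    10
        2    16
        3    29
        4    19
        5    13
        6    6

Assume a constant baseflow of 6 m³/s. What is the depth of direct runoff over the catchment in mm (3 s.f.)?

d ≈ 43.8 mm

Direct runoff: 0.0, 4.0, 10.0, 23.0, 13.0, 7.0, 0.0 m³/s; ΣQ_DR = 57.00 m³/s.
V = ΣQ_DR · Δt = 57.00 × 3600 s = 2.052 × 10^5 m³.
Over A = 4.68 km², depth = V / A = 43.8 mm.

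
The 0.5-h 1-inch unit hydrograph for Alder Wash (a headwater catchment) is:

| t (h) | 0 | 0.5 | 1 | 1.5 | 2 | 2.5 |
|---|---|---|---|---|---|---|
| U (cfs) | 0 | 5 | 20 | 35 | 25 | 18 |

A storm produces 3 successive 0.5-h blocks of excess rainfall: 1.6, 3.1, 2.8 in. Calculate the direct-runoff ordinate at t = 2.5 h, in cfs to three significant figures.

By discrete convolution, Q_j = Σ (P_i / 1 in) · U_{j−i}.
At t = 2.5 h (j=5): Q = (1.6/1)·18 + (3.1/1)·25 + (2.8/1)·35 = 204 cfs.

Q ≈ 204 cfs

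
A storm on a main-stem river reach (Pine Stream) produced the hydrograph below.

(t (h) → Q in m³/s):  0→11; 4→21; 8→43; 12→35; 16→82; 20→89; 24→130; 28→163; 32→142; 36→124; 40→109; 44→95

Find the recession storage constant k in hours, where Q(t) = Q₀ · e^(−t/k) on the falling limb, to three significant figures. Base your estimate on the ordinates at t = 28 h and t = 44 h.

k ≈ 29.6 h

On the falling limb, Q drops from 163 to 95 m³/s between t = 28 h and t = 44 h (Δt = 16 h).
k = −Δt / ln(Q₂/Q₁) = −16 / ln(95/163) = 29.6 h.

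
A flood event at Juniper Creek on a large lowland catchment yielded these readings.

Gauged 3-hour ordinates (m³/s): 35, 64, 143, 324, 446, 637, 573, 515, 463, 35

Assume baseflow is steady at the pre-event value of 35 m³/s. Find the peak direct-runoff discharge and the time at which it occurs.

Subtracting baseflow gives direct-runoff ordinates: 0.0, 29.0, 108.0, 289.0, 411.0, 602.0, 538.0, 480.0, 428.0, 0.0 m³/s.
The maximum is 602.0 m³/s, occurring at the reading for t = 15 h.

Q_p = 602.0 m³/s at t = 15 h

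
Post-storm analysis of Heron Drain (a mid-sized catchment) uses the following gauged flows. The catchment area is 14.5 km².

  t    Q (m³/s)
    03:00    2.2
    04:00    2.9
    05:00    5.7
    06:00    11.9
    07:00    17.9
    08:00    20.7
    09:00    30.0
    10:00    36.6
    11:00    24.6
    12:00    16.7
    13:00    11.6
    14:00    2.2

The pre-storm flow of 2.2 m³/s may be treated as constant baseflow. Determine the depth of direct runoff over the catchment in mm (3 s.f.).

d ≈ 38.9 mm

Direct runoff: 0.0, 0.7, 3.5, 9.7, 15.7, 18.5, 27.8, 34.4, 22.4, 14.5, 9.4, 0.0 m³/s; ΣQ_DR = 156.6 m³/s.
V = ΣQ_DR · Δt = 156.6 × 3600 s = 5.638 × 10^5 m³.
Over A = 14.5 km², depth = V / A = 38.9 mm.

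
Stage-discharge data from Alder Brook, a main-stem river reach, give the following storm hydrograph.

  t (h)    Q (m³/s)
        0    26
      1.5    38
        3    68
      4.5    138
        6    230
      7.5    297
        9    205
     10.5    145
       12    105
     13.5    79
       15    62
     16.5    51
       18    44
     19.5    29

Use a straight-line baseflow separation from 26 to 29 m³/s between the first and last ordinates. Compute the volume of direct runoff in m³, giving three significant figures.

V ≈ 6.11 × 10^6 m³

Direct-runoff ordinates (Q − Q_b): 0.00, 11.77, 41.54, 111.31, 203.08, 269.85, 177.62, 117.38, 77.15, 50.92, 33.69, 22.46, 15.23, 0.00 m³/s.
ΣQ_DR = 1132 m³/s.
With Δt = 1.5 h = 5400 s, V = ΣQ_DR · Δt = 1132 × 5400 = 6.11 × 10^6 m³.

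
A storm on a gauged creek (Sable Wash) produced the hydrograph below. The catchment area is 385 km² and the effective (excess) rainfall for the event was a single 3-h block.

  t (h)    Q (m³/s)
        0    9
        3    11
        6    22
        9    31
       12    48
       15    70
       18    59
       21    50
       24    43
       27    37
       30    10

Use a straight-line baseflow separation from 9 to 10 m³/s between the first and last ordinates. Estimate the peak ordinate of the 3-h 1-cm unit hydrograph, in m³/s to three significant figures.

U_p ≈ 75.5 m³/s

Direct runoff: 0.00, 1.90, 12.80, 21.70, 38.60, 60.50, 49.40, 40.30, 33.20, 27.10, 0.00 m³/s; ΣQ_DR = 285.5 m³/s, peak = 60.50 m³/s.
Runoff depth d = ΣQ_DR·Δt / A = 285.5 × 10800 / (385 km²) = 8.009 mm.
The 1-cm UH is the DRH scaled by (10 mm)/d, so U_p = 60.50 × 10/8.009 = 75.5 m³/s.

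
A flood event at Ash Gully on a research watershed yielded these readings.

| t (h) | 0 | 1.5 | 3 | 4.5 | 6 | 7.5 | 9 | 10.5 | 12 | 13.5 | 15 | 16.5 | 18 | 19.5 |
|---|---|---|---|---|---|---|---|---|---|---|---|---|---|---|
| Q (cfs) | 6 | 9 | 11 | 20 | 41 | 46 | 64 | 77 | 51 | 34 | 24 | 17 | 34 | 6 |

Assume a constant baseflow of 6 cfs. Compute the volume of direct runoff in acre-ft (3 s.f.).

Direct-runoff ordinates (Q − Q_b): 0.0, 3.0, 5.0, 14.0, 35.0, 40.0, 58.0, 71.0, 45.0, 28.0, 18.0, 11.0, 28.0, 0.0 cfs.
ΣQ_DR = 356.0 cfs.
With Δt = 1.5 h = 5400 s, V = ΣQ_DR · Δt = 356.0 × 5400 = 1.92 × 10^6 ft³ = 44.1 acre-ft.

V ≈ 44.1 acre-ft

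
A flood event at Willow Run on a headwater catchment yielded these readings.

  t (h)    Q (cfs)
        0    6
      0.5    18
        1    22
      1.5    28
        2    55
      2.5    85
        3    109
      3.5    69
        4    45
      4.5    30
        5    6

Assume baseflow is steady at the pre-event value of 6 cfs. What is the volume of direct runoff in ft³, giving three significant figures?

Direct-runoff ordinates (Q − Q_b): 0.0, 12.0, 16.0, 22.0, 49.0, 79.0, 103.0, 63.0, 39.0, 24.0, 0.0 cfs.
ΣQ_DR = 407.0 cfs.
With Δt = 0.5 h = 1800 s, V = ΣQ_DR · Δt = 407.0 × 1800 = 7.33 × 10^5 ft³.

V ≈ 7.33 × 10^5 ft³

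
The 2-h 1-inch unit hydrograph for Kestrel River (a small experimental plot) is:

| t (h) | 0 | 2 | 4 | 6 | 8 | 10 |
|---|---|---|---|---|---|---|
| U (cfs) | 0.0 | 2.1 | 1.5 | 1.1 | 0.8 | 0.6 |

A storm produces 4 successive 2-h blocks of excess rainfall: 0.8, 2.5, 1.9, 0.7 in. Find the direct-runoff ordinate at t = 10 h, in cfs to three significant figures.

By discrete convolution, Q_j = Σ (P_i / 1 in) · U_{j−i}.
At t = 10 h (j=5): Q = (0.8/1)·0.6 + (2.5/1)·0.8 + (1.9/1)·1.1 + (0.7/1)·1.5 = 5.62 cfs.

Q ≈ 5.62 cfs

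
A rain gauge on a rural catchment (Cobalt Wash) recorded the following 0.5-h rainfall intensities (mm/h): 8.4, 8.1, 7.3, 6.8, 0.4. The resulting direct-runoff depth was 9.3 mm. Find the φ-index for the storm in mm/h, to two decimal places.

Only the 4 blocks with intensity above φ contribute runoff: 8.4, 8.1, 7.3, 6.8 mm/h.
Σ(I−φ)·Δt = d  ⇒  (8.4+8.1+7.3+6.8 − 4φ)·0.5 = 9.3
φ = (30.60 − 9.3/0.5) / 4 = 3.00 mm/h.

φ ≈ 3.00 mm/h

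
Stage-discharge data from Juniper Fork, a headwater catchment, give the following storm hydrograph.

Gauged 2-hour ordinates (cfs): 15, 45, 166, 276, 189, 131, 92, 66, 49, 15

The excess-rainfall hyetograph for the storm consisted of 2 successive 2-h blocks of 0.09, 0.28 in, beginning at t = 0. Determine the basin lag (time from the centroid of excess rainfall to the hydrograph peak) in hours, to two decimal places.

t_L ≈ 3.49 h

Centroid of excess rainfall: t_c = Σ P_i·t̄_i / ΣP_i = 2.5135 h (block centres at 1, 3 h).
Hydrograph peak occurs at t = 6 h, so basin lag t_L = 6 − 2.5135 = 3.49 h.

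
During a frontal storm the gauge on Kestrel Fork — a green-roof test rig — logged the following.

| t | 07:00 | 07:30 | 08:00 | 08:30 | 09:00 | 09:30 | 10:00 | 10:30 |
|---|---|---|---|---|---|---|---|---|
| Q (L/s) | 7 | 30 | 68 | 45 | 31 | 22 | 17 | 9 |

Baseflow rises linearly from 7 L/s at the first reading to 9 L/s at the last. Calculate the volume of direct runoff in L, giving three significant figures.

Direct-runoff ordinates (Q − Q_b): 0.00, 22.71, 60.43, 37.14, 22.86, 13.57, 8.29, 0.00 L/s.
ΣQ_DR = 165.0 L/s.
With Δt = 0.5 h = 1800 s, V = ΣQ_DR · Δt = 165.0 × 1800 = 2.97 × 10^5 L.

V ≈ 2.97 × 10^5 L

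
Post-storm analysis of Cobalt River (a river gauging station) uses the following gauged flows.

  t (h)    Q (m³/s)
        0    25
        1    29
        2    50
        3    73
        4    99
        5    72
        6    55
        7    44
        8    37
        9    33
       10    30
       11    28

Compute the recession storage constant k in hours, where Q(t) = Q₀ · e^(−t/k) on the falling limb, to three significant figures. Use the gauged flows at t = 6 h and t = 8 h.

On the falling limb, Q drops from 55 to 37 m³/s between t = 6 h and t = 8 h (Δt = 2 h).
k = −Δt / ln(Q₂/Q₁) = −2 / ln(37/55) = 5.05 h.

k ≈ 5.05 h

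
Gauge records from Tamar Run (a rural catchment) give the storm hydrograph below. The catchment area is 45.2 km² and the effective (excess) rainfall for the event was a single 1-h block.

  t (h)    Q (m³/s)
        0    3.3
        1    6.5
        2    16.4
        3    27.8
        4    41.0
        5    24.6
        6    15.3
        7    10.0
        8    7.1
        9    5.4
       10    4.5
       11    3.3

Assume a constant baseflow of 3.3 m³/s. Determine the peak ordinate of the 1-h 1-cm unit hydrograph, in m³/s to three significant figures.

Direct runoff: 0.0, 3.2, 13.1, 24.5, 37.7, 21.3, 12.0, 6.7, 3.8, 2.1, 1.2, 0.0 m³/s; ΣQ_DR = 125.6 m³/s, peak = 37.7 m³/s.
Runoff depth d = ΣQ_DR·Δt / A = 125.6 × 3600 / (45.2 km²) = 10.00 mm.
The 1-cm UH is the DRH scaled by (10 mm)/d, so U_p = 37.7 × 10/10.00 = 37.7 m³/s.

U_p ≈ 37.7 m³/s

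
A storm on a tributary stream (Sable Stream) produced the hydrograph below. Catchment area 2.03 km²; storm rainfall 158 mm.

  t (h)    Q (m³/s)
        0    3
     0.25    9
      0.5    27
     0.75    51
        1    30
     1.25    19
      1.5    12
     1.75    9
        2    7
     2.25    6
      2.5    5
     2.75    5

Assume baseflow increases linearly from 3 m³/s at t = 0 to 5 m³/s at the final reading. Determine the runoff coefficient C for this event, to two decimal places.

ΣQ_DR = 135.0 m³/s; V = ΣQ_DR·Δt = 1.215 × 10^5 m³.
Runoff depth d = V / A = 59.85 mm.
C = d / P = 59.85 / 158 = 0.38.

C ≈ 0.38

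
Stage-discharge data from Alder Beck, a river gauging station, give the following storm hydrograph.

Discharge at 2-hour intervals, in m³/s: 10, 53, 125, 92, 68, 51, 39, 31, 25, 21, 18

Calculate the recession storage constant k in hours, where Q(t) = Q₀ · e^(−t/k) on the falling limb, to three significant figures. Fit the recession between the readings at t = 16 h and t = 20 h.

On the falling limb, Q drops from 25 to 18 m³/s between t = 16 h and t = 20 h (Δt = 4 h).
k = −Δt / ln(Q₂/Q₁) = −4 / ln(18/25) = 12.2 h.

k ≈ 12.2 h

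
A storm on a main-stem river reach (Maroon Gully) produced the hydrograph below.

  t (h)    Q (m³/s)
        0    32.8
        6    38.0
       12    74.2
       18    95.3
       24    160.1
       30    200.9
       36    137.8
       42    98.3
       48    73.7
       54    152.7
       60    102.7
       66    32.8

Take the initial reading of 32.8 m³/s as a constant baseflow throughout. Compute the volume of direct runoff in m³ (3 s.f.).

V ≈ 1.74 × 10^7 m³

Direct-runoff ordinates (Q − Q_b): 0.0, 5.2, 41.4, 62.5, 127.3, 168.1, 105.0, 65.5, 40.9, 119.9, 69.9, 0.0 m³/s.
ΣQ_DR = 805.7 m³/s.
With Δt = 6 h = 21600 s, V = ΣQ_DR · Δt = 805.7 × 21600 = 1.74 × 10^7 m³.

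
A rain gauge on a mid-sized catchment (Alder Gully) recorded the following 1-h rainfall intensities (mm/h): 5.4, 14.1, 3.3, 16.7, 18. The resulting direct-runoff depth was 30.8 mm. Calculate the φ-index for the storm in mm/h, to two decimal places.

Only the 3 blocks with intensity above φ contribute runoff: 14.1, 16.7, 18 mm/h.
Σ(I−φ)·Δt = d  ⇒  (14.1+16.7+18 − 3φ)·1 = 30.8
φ = (48.80 − 30.8/1) / 3 = 6.00 mm/h.

φ ≈ 6.00 mm/h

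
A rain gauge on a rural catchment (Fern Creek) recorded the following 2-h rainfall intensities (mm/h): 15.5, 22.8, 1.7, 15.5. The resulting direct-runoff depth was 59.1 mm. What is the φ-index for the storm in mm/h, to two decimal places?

Only the 3 blocks with intensity above φ contribute runoff: 15.5, 22.8, 15.5 mm/h.
Σ(I−φ)·Δt = d  ⇒  (15.5+22.8+15.5 − 3φ)·2 = 59.1
φ = (53.80 − 59.1/2) / 3 = 8.08 mm/h.

φ ≈ 8.08 mm/h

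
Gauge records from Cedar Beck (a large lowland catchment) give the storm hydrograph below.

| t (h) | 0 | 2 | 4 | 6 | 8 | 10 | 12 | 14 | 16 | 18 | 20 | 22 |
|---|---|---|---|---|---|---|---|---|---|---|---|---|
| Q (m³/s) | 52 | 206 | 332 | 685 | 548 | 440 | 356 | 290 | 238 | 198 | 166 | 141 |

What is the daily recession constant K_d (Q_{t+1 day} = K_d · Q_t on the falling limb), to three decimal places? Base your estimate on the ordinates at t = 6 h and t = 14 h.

Between t = 6 h and t = 14 h the flow falls from 685 to 290 m³/s over 4×2 h = 8 h.
Per-interval ratio K = (290/685)^(1/4) = 0.8066; K_d = K^(24/2) = 0.076.

K_d ≈ 0.076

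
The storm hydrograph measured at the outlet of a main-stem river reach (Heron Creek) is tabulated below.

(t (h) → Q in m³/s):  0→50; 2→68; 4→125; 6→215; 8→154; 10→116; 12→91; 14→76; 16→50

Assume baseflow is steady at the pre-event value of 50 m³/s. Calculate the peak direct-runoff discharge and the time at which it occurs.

Q_p = 165.0 m³/s at t = 6 h

Subtracting baseflow gives direct-runoff ordinates: 0.0, 18.0, 75.0, 165.0, 104.0, 66.0, 41.0, 26.0, 0.0 m³/s.
The maximum is 165.0 m³/s, occurring at the reading for t = 6 h.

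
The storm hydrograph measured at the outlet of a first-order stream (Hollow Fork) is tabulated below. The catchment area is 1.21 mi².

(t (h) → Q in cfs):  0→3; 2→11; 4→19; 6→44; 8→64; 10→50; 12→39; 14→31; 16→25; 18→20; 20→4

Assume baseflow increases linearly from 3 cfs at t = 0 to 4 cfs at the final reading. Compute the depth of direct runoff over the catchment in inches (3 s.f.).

d ≈ 0.695 in

Direct runoff: 0.00, 7.90, 15.80, 40.70, 60.60, 46.50, 35.40, 27.30, 21.20, 16.10, 0.00 cfs; ΣQ_DR = 271.5 cfs.
V = ΣQ_DR · Δt = 271.5 × 7200 s = 1.955 × 10^6 ft³.
Over A = 1.21 mi², depth = V / A = 0.695 in.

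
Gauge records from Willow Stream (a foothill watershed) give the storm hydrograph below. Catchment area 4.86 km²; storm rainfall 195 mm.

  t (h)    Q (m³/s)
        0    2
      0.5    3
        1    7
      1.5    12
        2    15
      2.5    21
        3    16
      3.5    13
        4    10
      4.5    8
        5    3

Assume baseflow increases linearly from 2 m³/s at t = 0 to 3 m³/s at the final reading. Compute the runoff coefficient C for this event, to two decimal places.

ΣQ_DR = 82.50 m³/s; V = ΣQ_DR·Δt = 1.485 × 10^5 m³.
Runoff depth d = V / A = 30.56 mm.
C = d / P = 30.56 / 195 = 0.16.

C ≈ 0.16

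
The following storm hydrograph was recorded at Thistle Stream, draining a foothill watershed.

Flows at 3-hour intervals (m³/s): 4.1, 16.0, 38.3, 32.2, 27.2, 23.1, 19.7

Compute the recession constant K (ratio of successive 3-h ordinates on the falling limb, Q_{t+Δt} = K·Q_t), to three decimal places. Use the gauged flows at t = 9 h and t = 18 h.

K ≈ 0.849

Using the recession-limb readings at t = 9 h and t = 18 h: Q falls from 32.2 to 19.7 m³/s over 3 intervals.
K = (Q₂/Q₁)^(1/3) = (19.7/32.2)^(1/3) = 0.849.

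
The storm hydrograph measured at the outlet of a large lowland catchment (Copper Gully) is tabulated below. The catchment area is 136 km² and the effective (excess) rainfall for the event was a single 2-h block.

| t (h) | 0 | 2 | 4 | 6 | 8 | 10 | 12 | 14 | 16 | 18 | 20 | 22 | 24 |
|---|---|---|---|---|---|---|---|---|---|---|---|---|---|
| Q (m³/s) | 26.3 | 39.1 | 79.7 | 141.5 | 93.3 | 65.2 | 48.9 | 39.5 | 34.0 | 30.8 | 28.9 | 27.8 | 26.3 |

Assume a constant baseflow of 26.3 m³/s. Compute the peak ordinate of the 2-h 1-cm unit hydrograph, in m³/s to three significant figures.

U_p ≈ 64.1 m³/s

Direct runoff: 0.0, 12.8, 53.4, 115.2, 67.0, 38.9, 22.6, 13.2, 7.7, 4.5, 2.6, 1.5, 0.0 m³/s; ΣQ_DR = 339.4 m³/s, peak = 115.2 m³/s.
Runoff depth d = ΣQ_DR·Δt / A = 339.4 × 7200 / (136 km²) = 17.97 mm.
The 1-cm UH is the DRH scaled by (10 mm)/d, so U_p = 115.2 × 10/17.97 = 64.1 m³/s.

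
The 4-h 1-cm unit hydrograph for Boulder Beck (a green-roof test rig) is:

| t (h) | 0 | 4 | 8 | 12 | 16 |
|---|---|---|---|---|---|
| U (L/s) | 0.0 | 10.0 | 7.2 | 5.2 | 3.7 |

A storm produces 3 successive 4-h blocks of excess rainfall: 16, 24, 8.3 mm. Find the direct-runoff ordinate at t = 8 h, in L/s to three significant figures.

Q ≈ 35.5 L/s

By discrete convolution, Q_j = Σ (P_i / 10 mm) · U_{j−i}.
At t = 8 h (j=2): Q = (16/10)·7.2 + (24/10)·10.0 + (8.3/10)·0.0 = 35.5 L/s.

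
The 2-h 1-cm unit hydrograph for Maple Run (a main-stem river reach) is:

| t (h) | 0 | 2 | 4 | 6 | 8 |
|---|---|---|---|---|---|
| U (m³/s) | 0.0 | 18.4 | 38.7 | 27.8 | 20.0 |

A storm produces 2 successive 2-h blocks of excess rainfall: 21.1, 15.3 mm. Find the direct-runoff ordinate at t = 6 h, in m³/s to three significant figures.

By discrete convolution, Q_j = Σ (P_i / 10 mm) · U_{j−i}.
At t = 6 h (j=3): Q = (21.1/10)·27.8 + (15.3/10)·38.7 = 118 m³/s.

Q ≈ 118 m³/s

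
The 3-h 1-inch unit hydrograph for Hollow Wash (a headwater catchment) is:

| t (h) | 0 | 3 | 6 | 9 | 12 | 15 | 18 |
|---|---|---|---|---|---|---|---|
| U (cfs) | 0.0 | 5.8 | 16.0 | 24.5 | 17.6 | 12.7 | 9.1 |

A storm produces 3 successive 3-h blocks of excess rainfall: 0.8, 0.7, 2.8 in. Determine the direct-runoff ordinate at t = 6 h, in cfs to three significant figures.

Q ≈ 16.9 cfs

By discrete convolution, Q_j = Σ (P_i / 1 in) · U_{j−i}.
At t = 6 h (j=2): Q = (0.8/1)·16.0 + (0.7/1)·5.8 + (2.8/1)·0.0 = 16.9 cfs.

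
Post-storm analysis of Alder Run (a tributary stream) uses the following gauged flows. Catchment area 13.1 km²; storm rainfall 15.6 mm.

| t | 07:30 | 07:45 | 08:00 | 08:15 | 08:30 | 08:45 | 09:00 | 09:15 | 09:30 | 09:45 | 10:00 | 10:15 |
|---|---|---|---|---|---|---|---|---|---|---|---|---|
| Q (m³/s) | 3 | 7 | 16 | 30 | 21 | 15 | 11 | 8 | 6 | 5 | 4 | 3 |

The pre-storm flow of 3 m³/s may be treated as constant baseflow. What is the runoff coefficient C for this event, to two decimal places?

C ≈ 0.41

ΣQ_DR = 93.00 m³/s; V = ΣQ_DR·Δt = 83700 m³.
Runoff depth d = V / A = 6.389 mm.
C = d / P = 6.389 / 15.6 = 0.41.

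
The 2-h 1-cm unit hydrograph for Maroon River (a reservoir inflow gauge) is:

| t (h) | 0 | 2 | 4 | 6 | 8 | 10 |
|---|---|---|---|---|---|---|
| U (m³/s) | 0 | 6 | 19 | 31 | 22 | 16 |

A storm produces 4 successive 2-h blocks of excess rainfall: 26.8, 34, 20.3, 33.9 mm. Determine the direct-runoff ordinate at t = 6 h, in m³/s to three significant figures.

Q ≈ 160 m³/s

By discrete convolution, Q_j = Σ (P_i / 10 mm) · U_{j−i}.
At t = 6 h (j=3): Q = (26.8/10)·31 + (34/10)·19 + (20.3/10)·6 + (33.9/10)·0 = 160 m³/s.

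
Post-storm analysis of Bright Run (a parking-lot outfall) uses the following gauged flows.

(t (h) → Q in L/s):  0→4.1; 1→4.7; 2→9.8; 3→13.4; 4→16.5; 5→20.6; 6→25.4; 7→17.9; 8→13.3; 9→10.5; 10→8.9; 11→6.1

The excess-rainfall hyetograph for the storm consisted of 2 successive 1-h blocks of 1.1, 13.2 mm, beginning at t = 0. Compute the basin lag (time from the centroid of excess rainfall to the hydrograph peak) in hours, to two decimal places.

Centroid of excess rainfall: t_c = Σ P_i·t̄_i / ΣP_i = 1.4231 h (block centres at 0.5, 1.5 h).
Hydrograph peak occurs at t = 6 h, so basin lag t_L = 6 − 1.4231 = 4.58 h.

t_L ≈ 4.58 h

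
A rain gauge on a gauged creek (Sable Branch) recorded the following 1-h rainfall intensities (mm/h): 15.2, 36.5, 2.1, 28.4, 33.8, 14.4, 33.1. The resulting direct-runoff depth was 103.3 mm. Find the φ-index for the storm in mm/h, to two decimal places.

φ ≈ 9.68 mm/h

Only the 6 blocks with intensity above φ contribute runoff: 15.2, 36.5, 28.4, 33.8, 14.4, 33.1 mm/h.
Σ(I−φ)·Δt = d  ⇒  (15.2+36.5+28.4+33.8+14.4+33.1 − 6φ)·1 = 103.3
φ = (161.4 − 103.3/1) / 6 = 9.68 mm/h.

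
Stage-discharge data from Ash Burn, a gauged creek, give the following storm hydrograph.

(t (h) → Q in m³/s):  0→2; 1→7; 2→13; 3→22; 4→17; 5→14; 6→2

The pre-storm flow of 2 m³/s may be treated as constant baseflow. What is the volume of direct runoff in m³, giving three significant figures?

Direct-runoff ordinates (Q − Q_b): 0.0, 5.0, 11.0, 20.0, 15.0, 12.0, 0.0 m³/s.
ΣQ_DR = 63.00 m³/s.
With Δt = 1 h = 3600 s, V = ΣQ_DR · Δt = 63.00 × 3600 = 2.27 × 10^5 m³.

V ≈ 2.27 × 10^5 m³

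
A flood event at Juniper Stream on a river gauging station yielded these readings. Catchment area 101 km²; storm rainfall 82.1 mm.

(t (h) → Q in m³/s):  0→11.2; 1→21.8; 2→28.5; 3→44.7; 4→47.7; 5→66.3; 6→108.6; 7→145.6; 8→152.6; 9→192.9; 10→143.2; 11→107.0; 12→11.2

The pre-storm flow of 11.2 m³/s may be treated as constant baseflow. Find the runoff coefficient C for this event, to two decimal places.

C ≈ 0.41

ΣQ_DR = 935.7 m³/s; V = ΣQ_DR·Δt = 3.369 × 10^6 m³.
Runoff depth d = V / A = 33.35 mm.
C = d / P = 33.35 / 82.1 = 0.41.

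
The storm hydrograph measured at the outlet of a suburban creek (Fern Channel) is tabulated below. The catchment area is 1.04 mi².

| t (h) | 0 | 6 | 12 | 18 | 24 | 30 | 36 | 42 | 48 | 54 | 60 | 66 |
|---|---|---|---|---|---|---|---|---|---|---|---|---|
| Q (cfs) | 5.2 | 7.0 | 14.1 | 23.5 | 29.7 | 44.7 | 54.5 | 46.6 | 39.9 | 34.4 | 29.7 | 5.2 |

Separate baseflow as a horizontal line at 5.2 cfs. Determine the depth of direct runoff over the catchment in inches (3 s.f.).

Direct runoff: 0.0, 1.8, 8.9, 18.3, 24.5, 39.5, 49.3, 41.4, 34.7, 29.2, 24.5, 0.0 cfs; ΣQ_DR = 272.1 cfs.
V = ΣQ_DR · Δt = 272.1 × 21600 s = 5.877 × 10^6 ft³.
Over A = 1.04 mi², depth = V / A = 2.43 in.

d ≈ 2.43 in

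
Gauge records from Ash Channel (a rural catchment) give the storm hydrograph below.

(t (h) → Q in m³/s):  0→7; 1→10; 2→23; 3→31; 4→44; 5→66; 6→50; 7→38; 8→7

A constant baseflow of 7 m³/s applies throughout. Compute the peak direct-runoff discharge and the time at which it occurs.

Subtracting baseflow gives direct-runoff ordinates: 0.0, 3.0, 16.0, 24.0, 37.0, 59.0, 43.0, 31.0, 0.0 m³/s.
The maximum is 59.0 m³/s, occurring at the reading for t = 5 h.

Q_p = 59.0 m³/s at t = 5 h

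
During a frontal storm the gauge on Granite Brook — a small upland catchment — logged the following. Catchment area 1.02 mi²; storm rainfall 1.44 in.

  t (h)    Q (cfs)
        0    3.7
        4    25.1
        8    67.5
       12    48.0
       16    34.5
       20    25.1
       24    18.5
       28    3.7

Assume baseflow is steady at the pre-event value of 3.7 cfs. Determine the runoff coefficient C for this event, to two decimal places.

C ≈ 0.83

ΣQ_DR = 196.5 cfs; V = ΣQ_DR·Δt = 2.830 × 10^6 ft³.
Runoff depth d = V / A = 1.194 in.
C = d / P = 1.194 / 1.44 = 0.83.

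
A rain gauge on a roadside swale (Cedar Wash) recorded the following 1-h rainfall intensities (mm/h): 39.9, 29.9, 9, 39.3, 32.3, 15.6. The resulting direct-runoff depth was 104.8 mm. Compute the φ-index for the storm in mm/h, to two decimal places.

Only the 5 blocks with intensity above φ contribute runoff: 39.9, 29.9, 39.3, 32.3, 15.6 mm/h.
Σ(I−φ)·Δt = d  ⇒  (39.9+29.9+39.3+32.3+15.6 − 5φ)·1 = 104.8
φ = (157.0 − 104.8/1) / 5 = 10.44 mm/h.

φ ≈ 10.44 mm/h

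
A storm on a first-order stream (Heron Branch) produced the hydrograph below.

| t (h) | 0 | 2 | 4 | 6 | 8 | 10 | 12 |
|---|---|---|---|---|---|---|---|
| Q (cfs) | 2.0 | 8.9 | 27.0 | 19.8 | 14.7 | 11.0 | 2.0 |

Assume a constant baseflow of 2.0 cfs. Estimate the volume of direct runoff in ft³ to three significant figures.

Direct-runoff ordinates (Q − Q_b): 0.0, 6.9, 25.0, 17.8, 12.7, 9.0, 0.0 cfs.
ΣQ_DR = 71.40 cfs.
With Δt = 2 h = 7200 s, V = ΣQ_DR · Δt = 71.40 × 7200 = 5.14 × 10^5 ft³.

V ≈ 5.14 × 10^5 ft³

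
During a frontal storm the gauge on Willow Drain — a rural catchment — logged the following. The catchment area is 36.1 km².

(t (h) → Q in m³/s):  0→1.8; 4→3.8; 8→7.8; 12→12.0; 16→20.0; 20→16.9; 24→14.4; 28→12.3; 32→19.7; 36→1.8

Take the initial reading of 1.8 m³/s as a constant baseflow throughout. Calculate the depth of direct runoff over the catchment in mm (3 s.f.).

d ≈ 36.9 mm

Direct runoff: 0.0, 2.0, 6.0, 10.2, 18.2, 15.1, 12.6, 10.5, 17.9, 0.0 m³/s; ΣQ_DR = 92.50 m³/s.
V = ΣQ_DR · Δt = 92.50 × 14400 s = 1.332 × 10^6 m³.
Over A = 36.1 km², depth = V / A = 36.9 mm.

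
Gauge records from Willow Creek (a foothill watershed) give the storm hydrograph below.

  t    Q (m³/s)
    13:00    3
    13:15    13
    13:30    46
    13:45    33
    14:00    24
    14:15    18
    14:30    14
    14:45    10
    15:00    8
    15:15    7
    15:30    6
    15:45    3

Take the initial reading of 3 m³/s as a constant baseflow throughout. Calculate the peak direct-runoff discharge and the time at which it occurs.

Subtracting baseflow gives direct-runoff ordinates: 0.0, 10.0, 43.0, 30.0, 21.0, 15.0, 11.0, 7.0, 5.0, 4.0, 3.0, 0.0 m³/s.
The maximum is 43.0 m³/s, occurring at the reading for t = 13:30.

Q_p = 43.0 m³/s at t = 13:30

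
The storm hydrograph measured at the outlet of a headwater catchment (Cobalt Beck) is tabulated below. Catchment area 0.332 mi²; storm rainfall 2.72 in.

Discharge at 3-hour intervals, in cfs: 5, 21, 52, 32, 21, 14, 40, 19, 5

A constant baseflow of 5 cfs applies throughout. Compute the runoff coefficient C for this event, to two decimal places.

ΣQ_DR = 164.0 cfs; V = ΣQ_DR·Δt = 1.771 × 10^6 ft³.
Runoff depth d = V / A = 2.296 in.
C = d / P = 2.296 / 2.72 = 0.84.

C ≈ 0.84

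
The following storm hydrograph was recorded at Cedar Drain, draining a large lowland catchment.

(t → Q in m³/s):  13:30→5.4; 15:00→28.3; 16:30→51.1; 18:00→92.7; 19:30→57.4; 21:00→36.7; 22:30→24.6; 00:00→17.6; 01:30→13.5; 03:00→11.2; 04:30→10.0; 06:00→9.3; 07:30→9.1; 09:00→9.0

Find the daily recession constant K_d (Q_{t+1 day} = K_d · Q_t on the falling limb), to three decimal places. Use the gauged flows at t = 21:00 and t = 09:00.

K_d ≈ 0.060

Between t = 21:00 and t = 09:00 the flow falls from 36.7 to 9.0 m³/s over 8×1.5 h = 12 h.
Per-interval ratio K = (9.0/36.7)^(1/8) = 0.8389; K_d = K^(24/1.5) = 0.060.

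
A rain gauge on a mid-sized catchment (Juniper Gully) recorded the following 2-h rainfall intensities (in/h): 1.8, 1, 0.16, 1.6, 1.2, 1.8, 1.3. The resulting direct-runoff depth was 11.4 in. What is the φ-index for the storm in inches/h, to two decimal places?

Only the 6 blocks with intensity above φ contribute runoff: 1.8, 1, 1.6, 1.2, 1.8, 1.3 in/h.
Σ(I−φ)·Δt = d  ⇒  (1.8+1+1.6+1.2+1.8+1.3 − 6φ)·2 = 11.4
φ = (8.700 − 11.4/2) / 6 = 0.50 in/h.

φ ≈ 0.50 in/h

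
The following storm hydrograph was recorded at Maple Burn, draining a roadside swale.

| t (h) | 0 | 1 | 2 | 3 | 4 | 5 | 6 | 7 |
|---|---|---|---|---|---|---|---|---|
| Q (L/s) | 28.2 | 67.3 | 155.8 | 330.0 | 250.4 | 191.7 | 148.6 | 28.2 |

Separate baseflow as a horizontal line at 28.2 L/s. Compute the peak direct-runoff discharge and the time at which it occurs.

Subtracting baseflow gives direct-runoff ordinates: 0.0, 39.1, 127.6, 301.8, 222.2, 163.5, 120.4, 0.0 L/s.
The maximum is 301.8 L/s, occurring at the reading for t = 3 h.

Q_p = 301.8 L/s at t = 3 h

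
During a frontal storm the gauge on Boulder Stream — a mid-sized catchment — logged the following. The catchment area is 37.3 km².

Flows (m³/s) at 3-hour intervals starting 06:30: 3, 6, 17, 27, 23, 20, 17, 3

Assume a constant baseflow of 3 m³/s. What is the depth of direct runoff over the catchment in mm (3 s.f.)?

d ≈ 26.6 mm

Direct runoff: 0.0, 3.0, 14.0, 24.0, 20.0, 17.0, 14.0, 0.0 m³/s; ΣQ_DR = 92.00 m³/s.
V = ΣQ_DR · Δt = 92.00 × 10800 s = 9.936 × 10^5 m³.
Over A = 37.3 km², depth = V / A = 26.6 mm.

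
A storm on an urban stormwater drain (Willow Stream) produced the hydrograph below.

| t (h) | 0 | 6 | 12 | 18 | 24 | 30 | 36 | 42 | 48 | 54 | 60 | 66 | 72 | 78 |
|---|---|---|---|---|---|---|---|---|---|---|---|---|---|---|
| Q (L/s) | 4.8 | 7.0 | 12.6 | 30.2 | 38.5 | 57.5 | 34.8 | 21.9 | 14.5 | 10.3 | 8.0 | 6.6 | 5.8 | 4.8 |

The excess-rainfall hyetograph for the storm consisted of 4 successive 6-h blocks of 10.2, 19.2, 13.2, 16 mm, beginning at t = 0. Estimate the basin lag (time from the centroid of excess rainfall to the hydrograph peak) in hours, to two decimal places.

t_L ≈ 17.42 h

Centroid of excess rainfall: t_c = Σ P_i·t̄_i / ΣP_i = 12.5836 h (block centres at 3, 9, 15, 21 h).
Hydrograph peak occurs at t = 30 h, so basin lag t_L = 30 − 12.5836 = 17.42 h.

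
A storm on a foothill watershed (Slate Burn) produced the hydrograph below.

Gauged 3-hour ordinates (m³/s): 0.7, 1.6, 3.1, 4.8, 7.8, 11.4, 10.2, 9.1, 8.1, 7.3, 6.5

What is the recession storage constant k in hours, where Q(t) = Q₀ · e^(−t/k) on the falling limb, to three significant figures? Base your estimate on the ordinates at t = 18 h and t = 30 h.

On the falling limb, Q drops from 10.2 to 6.5 m³/s between t = 18 h and t = 30 h (Δt = 12 h).
k = −Δt / ln(Q₂/Q₁) = −12 / ln(6.5/10.2) = 26.6 h.

k ≈ 26.6 h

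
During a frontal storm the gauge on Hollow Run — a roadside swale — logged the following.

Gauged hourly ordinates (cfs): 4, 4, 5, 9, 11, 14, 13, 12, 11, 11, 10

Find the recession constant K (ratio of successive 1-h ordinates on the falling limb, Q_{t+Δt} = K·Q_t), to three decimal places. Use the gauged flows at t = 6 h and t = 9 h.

Using the recession-limb readings at t = 6 h and t = 9 h: Q falls from 13 to 11 cfs over 3 intervals.
K = (Q₂/Q₁)^(1/3) = (11/13)^(1/3) = 0.946.

K ≈ 0.946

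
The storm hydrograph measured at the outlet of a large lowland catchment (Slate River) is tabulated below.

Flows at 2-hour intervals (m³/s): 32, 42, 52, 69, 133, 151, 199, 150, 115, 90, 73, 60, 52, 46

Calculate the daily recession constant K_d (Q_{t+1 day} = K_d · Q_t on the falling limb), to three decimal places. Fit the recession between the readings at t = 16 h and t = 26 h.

Between t = 16 h and t = 26 h the flow falls from 115 to 46 m³/s over 5×2 h = 10 h.
Per-interval ratio K = (46/115)^(1/5) = 0.8326; K_d = K^(24/2) = 0.111.

K_d ≈ 0.111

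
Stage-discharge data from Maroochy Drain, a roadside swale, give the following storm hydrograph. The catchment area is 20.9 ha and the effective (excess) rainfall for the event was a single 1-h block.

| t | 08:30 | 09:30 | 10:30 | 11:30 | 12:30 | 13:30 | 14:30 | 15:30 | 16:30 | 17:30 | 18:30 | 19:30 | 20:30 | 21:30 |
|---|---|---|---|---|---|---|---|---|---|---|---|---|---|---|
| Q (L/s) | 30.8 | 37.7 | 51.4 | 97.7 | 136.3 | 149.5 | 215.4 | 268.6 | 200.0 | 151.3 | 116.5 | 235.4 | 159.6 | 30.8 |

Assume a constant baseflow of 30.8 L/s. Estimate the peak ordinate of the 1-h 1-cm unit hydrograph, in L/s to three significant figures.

Direct runoff: 0.0, 6.9, 20.6, 66.9, 105.5, 118.7, 184.6, 237.8, 169.2, 120.5, 85.7, 204.6, 128.8, 0.0 L/s; ΣQ_DR = 1450 L/s, peak = 237.8 L/s.
Runoff depth d = ΣQ_DR·Δt / A = 1450 × 3600 / (20.9 ha) = 24.97 mm.
The 1-cm UH is the DRH scaled by (10 mm)/d, so U_p = 237.8 × 10/24.97 = 95.2 L/s.

U_p ≈ 95.2 L/s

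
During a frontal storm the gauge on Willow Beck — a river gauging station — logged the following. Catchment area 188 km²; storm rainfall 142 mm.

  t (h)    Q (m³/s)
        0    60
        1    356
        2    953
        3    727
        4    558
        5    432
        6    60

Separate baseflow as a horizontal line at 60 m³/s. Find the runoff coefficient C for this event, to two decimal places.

ΣQ_DR = 2726 m³/s; V = ΣQ_DR·Δt = 9.814 × 10^6 m³.
Runoff depth d = V / A = 52.20 mm.
C = d / P = 52.20 / 142 = 0.37.

C ≈ 0.37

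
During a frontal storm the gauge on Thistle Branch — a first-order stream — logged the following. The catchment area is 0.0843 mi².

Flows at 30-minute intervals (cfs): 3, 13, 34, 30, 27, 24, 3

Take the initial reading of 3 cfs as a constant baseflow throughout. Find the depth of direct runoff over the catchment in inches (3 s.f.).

d ≈ 1.04 in

Direct runoff: 0.0, 10.0, 31.0, 27.0, 24.0, 21.0, 0.0 cfs; ΣQ_DR = 113.0 cfs.
V = ΣQ_DR · Δt = 113.0 × 1800 s = 2.034 × 10^5 ft³.
Over A = 0.0843 mi², depth = V / A = 1.04 in.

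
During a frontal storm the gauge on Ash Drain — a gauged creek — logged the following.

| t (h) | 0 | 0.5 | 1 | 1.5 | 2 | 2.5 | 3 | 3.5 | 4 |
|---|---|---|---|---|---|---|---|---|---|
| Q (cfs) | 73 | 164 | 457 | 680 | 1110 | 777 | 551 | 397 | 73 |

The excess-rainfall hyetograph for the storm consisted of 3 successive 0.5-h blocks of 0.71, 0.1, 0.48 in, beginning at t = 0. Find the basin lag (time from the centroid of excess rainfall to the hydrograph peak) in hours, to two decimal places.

Centroid of excess rainfall: t_c = Σ P_i·t̄_i / ΣP_i = 0.6609 h (block centres at 0.25, 0.75, 1.25 h).
Hydrograph peak occurs at t = 2 h, so basin lag t_L = 2 − 0.6609 = 1.34 h.

t_L ≈ 1.34 h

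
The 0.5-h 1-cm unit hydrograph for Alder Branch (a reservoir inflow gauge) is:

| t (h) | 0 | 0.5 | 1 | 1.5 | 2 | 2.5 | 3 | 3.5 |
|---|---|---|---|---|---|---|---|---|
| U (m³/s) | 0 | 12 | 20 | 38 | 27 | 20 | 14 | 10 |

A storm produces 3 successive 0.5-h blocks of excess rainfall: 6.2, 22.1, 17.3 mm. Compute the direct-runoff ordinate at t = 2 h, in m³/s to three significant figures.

By discrete convolution, Q_j = Σ (P_i / 10 mm) · U_{j−i}.
At t = 2 h (j=4): Q = (6.2/10)·27 + (22.1/10)·38 + (17.3/10)·20 = 135 m³/s.

Q ≈ 135 m³/s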